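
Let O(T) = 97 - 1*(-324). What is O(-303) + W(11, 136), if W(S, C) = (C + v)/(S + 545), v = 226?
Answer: 117219/278 ≈ 421.65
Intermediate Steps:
O(T) = 421 (O(T) = 97 + 324 = 421)
W(S, C) = (226 + C)/(545 + S) (W(S, C) = (C + 226)/(S + 545) = (226 + C)/(545 + S))
O(-303) + W(11, 136) = 421 + (226 + 136)/(545 + 11) = 421 + 362/556 = 421 + (1/556)*362 = 421 + 181/278 = 117219/278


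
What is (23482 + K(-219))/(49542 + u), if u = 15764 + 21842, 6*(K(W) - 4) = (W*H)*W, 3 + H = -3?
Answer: -24475/87148 ≈ -0.28084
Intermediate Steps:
H = -6 (H = -3 - 3 = -6)
K(W) = 4 - W² (K(W) = 4 + ((W*(-6))*W)/6 = 4 + ((-6*W)*W)/6 = 4 + (-6*W²)/6 = 4 - W²)
u = 37606
(23482 + K(-219))/(49542 + u) = (23482 + (4 - 1*(-219)²))/(49542 + 37606) = (23482 + (4 - 1*47961))/87148 = (23482 + (4 - 47961))*(1/87148) = (23482 - 47957)*(1/87148) = -24475*1/87148 = -24475/87148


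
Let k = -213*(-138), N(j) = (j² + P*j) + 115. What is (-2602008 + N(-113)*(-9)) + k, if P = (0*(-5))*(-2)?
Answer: -2688570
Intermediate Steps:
P = 0 (P = 0*(-2) = 0)
N(j) = 115 + j² (N(j) = (j² + 0*j) + 115 = (j² + 0) + 115 = j² + 115 = 115 + j²)
k = 29394
(-2602008 + N(-113)*(-9)) + k = (-2602008 + (115 + (-113)²)*(-9)) + 29394 = (-2602008 + (115 + 12769)*(-9)) + 29394 = (-2602008 + 12884*(-9)) + 29394 = (-2602008 - 115956) + 29394 = -2717964 + 29394 = -2688570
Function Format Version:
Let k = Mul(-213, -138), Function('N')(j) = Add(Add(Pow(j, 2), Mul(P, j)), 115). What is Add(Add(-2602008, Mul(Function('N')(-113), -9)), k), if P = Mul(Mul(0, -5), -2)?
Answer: -2688570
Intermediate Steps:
P = 0 (P = Mul(0, -2) = 0)
Function('N')(j) = Add(115, Pow(j, 2)) (Function('N')(j) = Add(Add(Pow(j, 2), Mul(0, j)), 115) = Add(Add(Pow(j, 2), 0), 115) = Add(Pow(j, 2), 115) = Add(115, Pow(j, 2)))
k = 29394
Add(Add(-2602008, Mul(Function('N')(-113), -9)), k) = Add(Add(-2602008, Mul(Add(115, Pow(-113, 2)), -9)), 29394) = Add(Add(-2602008, Mul(Add(115, 12769), -9)), 29394) = Add(Add(-2602008, Mul(12884, -9)), 29394) = Add(Add(-2602008, -115956), 29394) = Add(-2717964, 29394) = -2688570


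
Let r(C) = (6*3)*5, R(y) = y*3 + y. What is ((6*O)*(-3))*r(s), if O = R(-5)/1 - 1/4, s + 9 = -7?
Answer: 32805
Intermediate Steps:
s = -16 (s = -9 - 7 = -16)
R(y) = 4*y (R(y) = 3*y + y = 4*y)
O = -81/4 (O = (4*(-5))/1 - 1/4 = -20*1 - 1*¼ = -20 - ¼ = -81/4 ≈ -20.250)
r(C) = 90 (r(C) = 18*5 = 90)
((6*O)*(-3))*r(s) = ((6*(-81/4))*(-3))*90 = -243/2*(-3)*90 = (729/2)*90 = 32805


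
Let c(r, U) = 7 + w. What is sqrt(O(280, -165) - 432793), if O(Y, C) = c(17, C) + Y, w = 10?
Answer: 4*I*sqrt(27031) ≈ 657.64*I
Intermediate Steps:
c(r, U) = 17 (c(r, U) = 7 + 10 = 17)
O(Y, C) = 17 + Y
sqrt(O(280, -165) - 432793) = sqrt((17 + 280) - 432793) = sqrt(297 - 432793) = sqrt(-432496) = 4*I*sqrt(27031)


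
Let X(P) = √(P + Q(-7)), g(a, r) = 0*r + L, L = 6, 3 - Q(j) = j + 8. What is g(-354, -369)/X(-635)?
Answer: -2*I*√633/211 ≈ -0.23848*I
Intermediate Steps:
Q(j) = -5 - j (Q(j) = 3 - (j + 8) = 3 - (8 + j) = 3 + (-8 - j) = -5 - j)
g(a, r) = 6 (g(a, r) = 0*r + 6 = 0 + 6 = 6)
X(P) = √(2 + P) (X(P) = √(P + (-5 - 1*(-7))) = √(P + (-5 + 7)) = √(P + 2) = √(2 + P))
g(-354, -369)/X(-635) = 6/(√(2 - 635)) = 6/(√(-633)) = 6/((I*√633)) = 6*(-I*√633/633) = -2*I*√633/211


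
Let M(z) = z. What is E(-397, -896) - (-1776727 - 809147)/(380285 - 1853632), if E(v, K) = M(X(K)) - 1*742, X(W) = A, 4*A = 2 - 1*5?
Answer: -4387657433/5893388 ≈ -744.50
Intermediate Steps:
A = -3/4 (A = (2 - 1*5)/4 = (2 - 5)/4 = (1/4)*(-3) = -3/4 ≈ -0.75000)
X(W) = -3/4
E(v, K) = -2971/4 (E(v, K) = -3/4 - 1*742 = -3/4 - 742 = -2971/4)
E(-397, -896) - (-1776727 - 809147)/(380285 - 1853632) = -2971/4 - (-1776727 - 809147)/(380285 - 1853632) = -2971/4 - (-2585874)/(-1473347) = -2971/4 - (-2585874)*(-1)/1473347 = -2971/4 - 1*2585874/1473347 = -2971/4 - 2585874/1473347 = -4387657433/5893388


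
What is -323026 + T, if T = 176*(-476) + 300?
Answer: -406502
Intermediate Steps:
T = -83476 (T = -83776 + 300 = -83476)
-323026 + T = -323026 - 83476 = -406502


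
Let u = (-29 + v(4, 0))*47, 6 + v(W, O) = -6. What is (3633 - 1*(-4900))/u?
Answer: -8533/1927 ≈ -4.4281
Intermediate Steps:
v(W, O) = -12 (v(W, O) = -6 - 6 = -12)
u = -1927 (u = (-29 - 12)*47 = -41*47 = -1927)
(3633 - 1*(-4900))/u = (3633 - 1*(-4900))/(-1927) = (3633 + 4900)*(-1/1927) = 8533*(-1/1927) = -8533/1927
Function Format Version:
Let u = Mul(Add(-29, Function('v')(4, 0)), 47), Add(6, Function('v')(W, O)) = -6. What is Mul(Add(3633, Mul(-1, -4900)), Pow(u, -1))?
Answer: Rational(-8533, 1927) ≈ -4.4281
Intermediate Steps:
Function('v')(W, O) = -12 (Function('v')(W, O) = Add(-6, -6) = -12)
u = -1927 (u = Mul(Add(-29, -12), 47) = Mul(-41, 47) = -1927)
Mul(Add(3633, Mul(-1, -4900)), Pow(u, -1)) = Mul(Add(3633, Mul(-1, -4900)), Pow(-1927, -1)) = Mul(Add(3633, 4900), Rational(-1, 1927)) = Mul(8533, Rational(-1, 1927)) = Rational(-8533, 1927)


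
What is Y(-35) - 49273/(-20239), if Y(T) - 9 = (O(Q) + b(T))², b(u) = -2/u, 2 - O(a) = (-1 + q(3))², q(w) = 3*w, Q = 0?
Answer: 95411327936/24792775 ≈ 3848.4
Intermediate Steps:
O(a) = -62 (O(a) = 2 - (-1 + 3*3)² = 2 - (-1 + 9)² = 2 - 1*8² = 2 - 1*64 = 2 - 64 = -62)
Y(T) = 9 + (-62 - 2/T)²
Y(-35) - 49273/(-20239) = (3853 + 4/(-35)² + 248/(-35)) - 49273/(-20239) = (3853 + 4*(1/1225) + 248*(-1/35)) - 49273*(-1)/20239 = (3853 + 4/1225 - 248/35) - 1*(-49273/20239) = 4711249/1225 + 49273/20239 = 95411327936/24792775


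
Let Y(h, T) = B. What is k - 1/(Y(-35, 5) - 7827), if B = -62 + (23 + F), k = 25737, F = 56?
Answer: 201005971/7810 ≈ 25737.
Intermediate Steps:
B = 17 (B = -62 + (23 + 56) = -62 + 79 = 17)
Y(h, T) = 17
k - 1/(Y(-35, 5) - 7827) = 25737 - 1/(17 - 7827) = 25737 - 1/(-7810) = 25737 - 1*(-1/7810) = 25737 + 1/7810 = 201005971/7810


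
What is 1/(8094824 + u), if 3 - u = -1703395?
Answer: 1/9798222 ≈ 1.0206e-7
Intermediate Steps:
u = 1703398 (u = 3 - 1*(-1703395) = 3 + 1703395 = 1703398)
1/(8094824 + u) = 1/(8094824 + 1703398) = 1/9798222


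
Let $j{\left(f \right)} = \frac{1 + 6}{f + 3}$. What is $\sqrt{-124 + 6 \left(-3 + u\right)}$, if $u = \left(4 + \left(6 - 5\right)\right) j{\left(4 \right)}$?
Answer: $4 i \sqrt{7} \approx 10.583 i$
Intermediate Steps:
$j{\left(f \right)} = \frac{7}{3 + f}$
$u = 5$ ($u = \left(4 + \left(6 - 5\right)\right) \frac{7}{3 + 4} = \left(4 + \left(6 - 5\right)\right) \frac{7}{7} = \left(4 + 1\right) 7 \cdot \frac{1}{7} = 5 \cdot 1 = 5$)
$\sqrt{-124 + 6 \left(-3 + u\right)} = \sqrt{-124 + 6 \left(-3 + 5\right)} = \sqrt{-124 + 6 \cdot 2} = \sqrt{-124 + 12} = \sqrt{-112} = 4 i \sqrt{7}$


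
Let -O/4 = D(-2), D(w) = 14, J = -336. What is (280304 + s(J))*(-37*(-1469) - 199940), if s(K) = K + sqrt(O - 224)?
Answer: -40759701216 - 291174*I*sqrt(70) ≈ -4.076e+10 - 2.4361e+6*I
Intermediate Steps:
O = -56 (O = -4*14 = -56)
s(K) = K + 2*I*sqrt(70) (s(K) = K + sqrt(-56 - 224) = K + sqrt(-280) = K + 2*I*sqrt(70))
(280304 + s(J))*(-37*(-1469) - 199940) = (280304 + (-336 + 2*I*sqrt(70)))*(-37*(-1469) - 199940) = (279968 + 2*I*sqrt(70))*(54353 - 199940) = (279968 + 2*I*sqrt(70))*(-145587) = -40759701216 - 291174*I*sqrt(70)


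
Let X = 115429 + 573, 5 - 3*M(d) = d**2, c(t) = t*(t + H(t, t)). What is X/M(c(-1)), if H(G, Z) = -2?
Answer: -174003/2 ≈ -87002.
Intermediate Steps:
c(t) = t*(-2 + t) (c(t) = t*(t - 2) = t*(-2 + t))
M(d) = 5/3 - d**2/3
X = 116002
X/M(c(-1)) = 116002/(5/3 - (-2 - 1)**2/3) = 116002/(5/3 - (-1*(-3))**2/3) = 116002/(5/3 - 1/3*3**2) = 116002/(5/3 - 1/3*9) = 116002/(5/3 - 3) = 116002/(-4/3) = 116002*(-3/4) = -174003/2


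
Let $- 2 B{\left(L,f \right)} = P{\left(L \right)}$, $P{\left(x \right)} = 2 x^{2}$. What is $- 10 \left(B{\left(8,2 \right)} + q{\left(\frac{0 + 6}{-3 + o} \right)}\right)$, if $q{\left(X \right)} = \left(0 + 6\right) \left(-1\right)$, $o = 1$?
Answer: $700$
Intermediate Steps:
$q{\left(X \right)} = -6$ ($q{\left(X \right)} = 6 \left(-1\right) = -6$)
$B{\left(L,f \right)} = - L^{2}$ ($B{\left(L,f \right)} = - \frac{2 L^{2}}{2} = - L^{2}$)
$- 10 \left(B{\left(8,2 \right)} + q{\left(\frac{0 + 6}{-3 + o} \right)}\right) = - 10 \left(- 8^{2} - 6\right) = - 10 \left(\left(-1\right) 64 - 6\right) = - 10 \left(-64 - 6\right) = \left(-10\right) \left(-70\right) = 700$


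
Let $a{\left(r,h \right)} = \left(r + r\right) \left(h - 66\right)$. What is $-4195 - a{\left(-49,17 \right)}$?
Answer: $-8997$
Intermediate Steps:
$a{\left(r,h \right)} = 2 r \left(-66 + h\right)$
$-4195 - a{\left(-49,17 \right)} = -4195 - 2 \left(-49\right) \left(-66 + 17\right) = -4195 - 2 \left(-49\right) \left(-49\right) = -4195 - 4802 = -8997$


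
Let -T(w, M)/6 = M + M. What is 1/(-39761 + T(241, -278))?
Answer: -1/36425 ≈ -2.7454e-5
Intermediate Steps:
T(w, M) = -12*M (T(w, M) = -6*(M + M) = -12*M)
1/(-39761 + T(241, -278)) = 1/(-39761 - 12*(-278)) = 1/(-39761 + 3336) = 1/(-36425) = -1/36425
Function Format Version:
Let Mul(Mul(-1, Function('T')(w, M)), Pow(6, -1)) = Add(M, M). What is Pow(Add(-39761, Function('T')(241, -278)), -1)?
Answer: Rational(-1, 36425) ≈ -2.7454e-5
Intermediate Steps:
Function('T')(w, M) = Mul(-12, M) (Function('T')(w, M) = Mul(-6, Add(M, M)) = Mul(-6, Mul(2, M)) = Mul(-12, M))
Pow(Add(-39761, Function('T')(241, -278)), -1) = Pow(Add(-39761, Mul(-12, -278)), -1) = Pow(Add(-39761, 3336), -1) = Pow(-36425, -1) = Rational(-1, 36425)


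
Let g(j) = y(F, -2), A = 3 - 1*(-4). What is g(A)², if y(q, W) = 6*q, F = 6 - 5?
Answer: 36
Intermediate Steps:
F = 1
A = 7 (A = 3 + 4 = 7)
g(j) = 6 (g(j) = 6*1 = 6)
g(A)² = 6² = 36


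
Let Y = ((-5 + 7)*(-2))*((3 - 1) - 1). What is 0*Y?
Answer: 0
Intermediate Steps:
Y = -4 (Y = (2*(-2))*(2 - 1) = -4*1 = -4)
0*Y = 0*(-4) = 0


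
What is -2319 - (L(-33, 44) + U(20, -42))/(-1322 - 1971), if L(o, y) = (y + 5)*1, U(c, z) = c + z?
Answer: -7636440/3293 ≈ -2319.0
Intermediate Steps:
L(o, y) = 5 + y (L(o, y) = (5 + y)*1 = 5 + y)
-2319 - (L(-33, 44) + U(20, -42))/(-1322 - 1971) = -2319 - ((5 + 44) + (20 - 42))/(-1322 - 1971) = -2319 - (49 - 22)/(-3293) = -2319 - 27*(-1)/3293 = -2319 - 1*(-27/3293) = -2319 + 27/3293 = -7636440/3293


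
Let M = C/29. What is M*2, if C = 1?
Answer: 2/29 ≈ 0.068966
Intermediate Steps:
M = 1/29 ≈ 0.034483
M*2 = (1/29)*2 = 2/29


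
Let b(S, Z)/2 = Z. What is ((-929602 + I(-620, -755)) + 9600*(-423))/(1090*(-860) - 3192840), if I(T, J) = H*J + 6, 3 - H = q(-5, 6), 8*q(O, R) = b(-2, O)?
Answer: 19974419/16520960 ≈ 1.2090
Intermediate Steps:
b(S, Z) = 2*Z
q(O, R) = O/4 (q(O, R) = (2*O)/8 = O/4)
H = 17/4 (H = 3 - (-5)/4 = 3 - 1*(-5/4) = 3 + 5/4 = 17/4 ≈ 4.2500)
I(T, J) = 6 + 17*J/4 (I(T, J) = 17*J/4 + 6 = 6 + 17*J/4)
((-929602 + I(-620, -755)) + 9600*(-423))/(1090*(-860) - 3192840) = ((-929602 + (6 + (17/4)*(-755))) + 9600*(-423))/(1090*(-860) - 3192840) = ((-929602 + (6 - 12835/4)) - 4060800)/(-937400 - 3192840) = ((-929602 - 12811/4) - 4060800)/(-4130240) = (-3731219/4 - 4060800)*(-1/4130240) = -19974419/4*(-1/4130240) = 19974419/16520960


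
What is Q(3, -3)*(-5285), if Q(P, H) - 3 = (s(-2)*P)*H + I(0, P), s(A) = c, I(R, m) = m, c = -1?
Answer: -79275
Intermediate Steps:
s(A) = -1
Q(P, H) = 3 + P - H*P (Q(P, H) = 3 + ((-P)*H + P) = 3 + (-H*P + P) = 3 + (P - H*P) = 3 + P - H*P)
Q(3, -3)*(-5285) = (3 + 3 - 1*(-3)*3)*(-5285) = (3 + 3 + 9)*(-5285) = 15*(-5285) = -79275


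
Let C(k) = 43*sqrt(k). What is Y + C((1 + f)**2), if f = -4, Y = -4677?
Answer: -4548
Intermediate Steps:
Y + C((1 + f)**2) = -4677 + 43*sqrt((1 - 4)**2) = -4677 + 43*sqrt((-3)**2) = -4677 + 43*sqrt(9) = -4677 + 43*3 = -4677 + 129 = -4548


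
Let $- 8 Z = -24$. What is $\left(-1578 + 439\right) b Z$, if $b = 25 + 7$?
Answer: $-109344$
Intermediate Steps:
$Z = 3$ ($Z = \left(- \frac{1}{8}\right) \left(-24\right) = 3$)
$b = 32$
$\left(-1578 + 439\right) b Z = \left(-1578 + 439\right) 32 \cdot 3 = \left(-1139\right) 96 = -109344$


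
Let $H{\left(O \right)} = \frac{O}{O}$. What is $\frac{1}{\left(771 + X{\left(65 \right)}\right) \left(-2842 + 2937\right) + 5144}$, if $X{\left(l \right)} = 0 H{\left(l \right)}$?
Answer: $\frac{1}{78389} \approx 1.2757 \cdot 10^{-5}$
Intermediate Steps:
$H{\left(O \right)} = 1$
$X{\left(l \right)} = 0$ ($X{\left(l \right)} = 0 \cdot 1 = 0$)
$\frac{1}{\left(771 + X{\left(65 \right)}\right) \left(-2842 + 2937\right) + 5144} = \frac{1}{\left(771 + 0\right) \left(-2842 + 2937\right) + 5144} = \frac{1}{771 \cdot 95 + 5144} = \frac{1}{73245 + 5144} = \frac{1}{78389}$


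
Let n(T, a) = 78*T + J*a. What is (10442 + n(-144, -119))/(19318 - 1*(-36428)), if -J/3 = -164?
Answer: -29669/27873 ≈ -1.0644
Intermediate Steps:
J = 492 (J = -3*(-164) = 492)
n(T, a) = 78*T + 492*a
(10442 + n(-144, -119))/(19318 - 1*(-36428)) = (10442 + (78*(-144) + 492*(-119)))/(19318 - 1*(-36428)) = (10442 + (-11232 - 58548))/(19318 + 36428) = (10442 - 69780)/55746 = -59338*1/55746 = -29669/27873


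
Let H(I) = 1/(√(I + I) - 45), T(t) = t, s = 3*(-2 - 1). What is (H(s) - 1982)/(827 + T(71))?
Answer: -449919/203846 - I*√2/611538 ≈ -2.2072 - 2.3126e-6*I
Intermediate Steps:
s = -9 (s = 3*(-3) = -9)
H(I) = 1/(-45 + √2*√I) (H(I) = 1/(√(2*I) - 45) = 1/(√2*√I - 45) = 1/(-45 + √2*√I))
(H(s) - 1982)/(827 + T(71)) = (1/(-45 + √2*√(-9)) - 1982)/(827 + 71) = (1/(-45 + √2*(3*I)) - 1982)/898 = (1/(-45 + 3*I*√2) - 1982)*(1/898) = (-1982 + 1/(-45 + 3*I*√2))*(1/898) = -991/449 + 1/(898*(-45 + 3*I*√2))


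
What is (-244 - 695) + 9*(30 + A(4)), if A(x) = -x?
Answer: -705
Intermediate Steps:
(-244 - 695) + 9*(30 + A(4)) = (-244 - 695) + 9*(30 - 1*4) = -939 + 9*(30 - 4) = -939 + 9*26 = -939 + 234 = -705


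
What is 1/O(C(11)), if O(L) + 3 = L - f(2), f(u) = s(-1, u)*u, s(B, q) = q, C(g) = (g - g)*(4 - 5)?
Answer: -⅐ ≈ -0.14286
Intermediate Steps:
C(g) = 0 (C(g) = 0*(-1) = 0)
f(u) = u² (f(u) = u*u = u²)
O(L) = -7 + L (O(L) = -3 + (L - 1*2²) = -3 + (L - 1*4) = -3 + (L - 4) = -3 + (-4 + L) = -7 + L)
1/O(C(11)) = 1/(-7 + 0) = 1/(-7) = -⅐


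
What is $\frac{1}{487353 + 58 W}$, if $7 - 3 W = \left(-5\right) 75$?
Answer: $\frac{3}{1484215} \approx 2.0213 \cdot 10^{-6}$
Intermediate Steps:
$W = \frac{382}{3}$ ($W = \frac{7}{3} - \frac{\left(-5\right) 75}{3} = \frac{7}{3} - -125 = \frac{7}{3} + 125 = \frac{382}{3} \approx 127.33$)
$\frac{1}{487353 + 58 W} = \frac{1}{487353 + 58 \cdot \frac{382}{3}} = \frac{1}{487353 + \frac{22156}{3}} = \frac{1}{\frac{1484215}{3}} = \frac{3}{1484215}$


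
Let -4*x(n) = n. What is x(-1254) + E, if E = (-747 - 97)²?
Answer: 1425299/2 ≈ 7.1265e+5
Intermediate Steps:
E = 712336 (E = (-844)² = 712336)
x(n) = -n/4
x(-1254) + E = -¼*(-1254) + 712336 = 627/2 + 712336 = 1425299/2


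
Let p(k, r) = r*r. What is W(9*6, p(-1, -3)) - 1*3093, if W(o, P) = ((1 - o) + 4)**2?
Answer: -692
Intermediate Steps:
p(k, r) = r**2
W(o, P) = (5 - o)**2
W(9*6, p(-1, -3)) - 1*3093 = (-5 + 9*6)**2 - 1*3093 = (-5 + 54)**2 - 3093 = 49**2 - 3093 = 2401 - 3093 = -692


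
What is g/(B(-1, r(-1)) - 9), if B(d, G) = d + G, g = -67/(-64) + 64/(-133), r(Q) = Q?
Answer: -4815/93632 ≈ -0.051425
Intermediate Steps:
g = 4815/8512 (g = -67*(-1/64) + 64*(-1/133) = 67/64 - 64/133 = 4815/8512 ≈ 0.56567)
B(d, G) = G + d
g/(B(-1, r(-1)) - 9) = (4815/8512)/((-1 - 1) - 9) = (4815/8512)/(-2 - 9) = (4815/8512)/(-11) = -1/11*4815/8512 = -4815/93632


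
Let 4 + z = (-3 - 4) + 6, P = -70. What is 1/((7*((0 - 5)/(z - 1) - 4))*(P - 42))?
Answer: 3/7448 ≈ 0.00040279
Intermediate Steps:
z = -5 (z = -4 + ((-3 - 4) + 6) = -4 + (-7 + 6) = -4 - 1 = -5)
1/((7*((0 - 5)/(z - 1) - 4))*(P - 42)) = 1/((7*((0 - 5)/(-5 - 1) - 4))*(-70 - 42)) = 1/((7*(-5/(-6) - 4))*(-112)) = 1/((7*(-5*(-⅙) - 4))*(-112)) = 1/((7*(⅚ - 4))*(-112)) = 1/((7*(-19/6))*(-112)) = 1/(-133/6*(-112)) = 1/(7448/3) = 3/7448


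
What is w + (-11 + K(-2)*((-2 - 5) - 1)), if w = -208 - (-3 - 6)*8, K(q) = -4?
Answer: -115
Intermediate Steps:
w = -136 (w = -208 - (-9)*8 = -208 - 1*(-72) = -208 + 72 = -136)
w + (-11 + K(-2)*((-2 - 5) - 1)) = -136 + (-11 - 4*((-2 - 5) - 1)) = -136 + (-11 - 4*(-7 - 1)) = -136 + (-11 - 4*(-8)) = -136 + (-11 + 32) = -136 + 21 = -115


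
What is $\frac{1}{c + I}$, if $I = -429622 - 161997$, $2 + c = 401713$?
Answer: $- \frac{1}{189908} \approx -5.2657 \cdot 10^{-6}$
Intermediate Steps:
$c = 401711$ ($c = -2 + 401713 = 401711$)
$I = -591619$
$\frac{1}{c + I} = \frac{1}{401711 - 591619} = \frac{1}{-189908} = - \frac{1}{189908}$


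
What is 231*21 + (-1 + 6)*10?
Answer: 4901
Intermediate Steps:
231*21 + (-1 + 6)*10 = 4851 + 5*10 = 4851 + 50 = 4901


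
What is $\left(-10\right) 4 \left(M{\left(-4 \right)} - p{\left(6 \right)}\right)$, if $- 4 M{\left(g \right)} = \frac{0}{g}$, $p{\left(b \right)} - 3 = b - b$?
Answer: $120$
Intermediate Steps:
$p{\left(b \right)} = 3$ ($p{\left(b \right)} = 3 + \left(b - b\right) = 3 + 0 = 3$)
$M{\left(g \right)} = 0$ ($M{\left(g \right)} = - \frac{0 \frac{1}{g}}{4} = \left(- \frac{1}{4}\right) 0 = 0$)
$\left(-10\right) 4 \left(M{\left(-4 \right)} - p{\left(6 \right)}\right) = \left(-10\right) 4 \left(0 - 3\right) = - 40 \left(0 - 3\right) = \left(-40\right) \left(-3\right) = 120$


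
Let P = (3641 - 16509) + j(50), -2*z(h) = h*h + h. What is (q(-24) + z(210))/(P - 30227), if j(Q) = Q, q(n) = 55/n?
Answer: 106355/206616 ≈ 0.51475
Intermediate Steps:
z(h) = -h/2 - h²/2 (z(h) = -(h*h + h)/2 = -(h² + h)/2 = -(h + h²)/2 = -h/2 - h²/2)
P = -12818 (P = (3641 - 16509) + 50 = -12868 + 50 = -12818)
(q(-24) + z(210))/(P - 30227) = (55/(-24) - ½*210*(1 + 210))/(-12818 - 30227) = (55*(-1/24) - ½*210*211)/(-43045) = (-55/24 - 22155)*(-1/43045) = -531775/24*(-1/43045) = 106355/206616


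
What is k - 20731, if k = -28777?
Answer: -49508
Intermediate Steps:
k - 20731 = -28777 - 20731 = -49508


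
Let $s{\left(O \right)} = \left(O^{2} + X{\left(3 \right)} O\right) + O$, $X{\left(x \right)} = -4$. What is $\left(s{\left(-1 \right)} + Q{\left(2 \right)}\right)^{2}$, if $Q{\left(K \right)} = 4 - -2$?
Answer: $100$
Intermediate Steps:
$Q{\left(K \right)} = 6$ ($Q{\left(K \right)} = 4 + 2 = 6$)
$s{\left(O \right)} = O^{2} - 3 O$ ($s{\left(O \right)} = \left(O^{2} - 4 O\right) + O = O^{2} - 3 O$)
$\left(s{\left(-1 \right)} + Q{\left(2 \right)}\right)^{2} = \left(- (-3 - 1) + 6\right)^{2} = \left(\left(-1\right) \left(-4\right) + 6\right)^{2} = \left(4 + 6\right)^{2} = 10^{2} = 100$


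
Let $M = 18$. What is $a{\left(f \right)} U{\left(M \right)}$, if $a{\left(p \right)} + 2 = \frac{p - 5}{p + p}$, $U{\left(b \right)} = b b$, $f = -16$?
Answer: $- \frac{3483}{8} \approx -435.38$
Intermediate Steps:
$U{\left(b \right)} = b^{2}$
$a{\left(p \right)} = -2 + \frac{-5 + p}{2 p}$ ($a{\left(p \right)} = -2 + \frac{p - 5}{p + p} = -2 + \frac{-5 + p}{2 p}$)
$a{\left(f \right)} U{\left(M \right)} = \frac{-5 - -48}{2 \left(-16\right)} 18^{2} = \frac{1}{2} \left(- \frac{1}{16}\right) \left(-5 + 48\right) 324 = \frac{1}{2} \left(- \frac{1}{16}\right) 43 \cdot 324 = \left(- \frac{43}{32}\right) 324 = - \frac{3483}{8}$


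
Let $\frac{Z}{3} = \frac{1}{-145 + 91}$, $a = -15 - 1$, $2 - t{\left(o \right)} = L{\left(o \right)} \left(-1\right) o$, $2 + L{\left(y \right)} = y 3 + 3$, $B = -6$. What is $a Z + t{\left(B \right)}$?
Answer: $\frac{944}{9} \approx 104.89$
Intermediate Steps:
$L{\left(y \right)} = 1 + 3 y$ ($L{\left(y \right)} = -2 + \left(y 3 + 3\right) = -2 + \left(3 y + 3\right) = -2 + \left(3 + 3 y\right) = 1 + 3 y$)
$t{\left(o \right)} = 2 - o \left(-1 - 3 o\right)$ ($t{\left(o \right)} = 2 - \left(1 + 3 o\right) \left(-1\right) o = 2 - \left(-1 - 3 o\right) o = 2 - o \left(-1 - 3 o\right)$)
$a = -16$ ($a = -15 - 1 = -16$)
$Z = - \frac{1}{18}$ ($Z = \frac{3}{-145 + 91} = \frac{3}{-54} = 3 \left(- \frac{1}{54}\right) = - \frac{1}{18} \approx -0.055556$)
$a Z + t{\left(B \right)} = \left(-16\right) \left(- \frac{1}{18}\right) - \left(-2 + 6 \left(1 + 3 \left(-6\right)\right)\right) = \frac{8}{9} - \left(-2 + 6 \left(1 - 18\right)\right) = \frac{8}{9} + \left(2 - -102\right) = \frac{8}{9} + \left(2 + 102\right) = \frac{8}{9} + 104 = \frac{944}{9}$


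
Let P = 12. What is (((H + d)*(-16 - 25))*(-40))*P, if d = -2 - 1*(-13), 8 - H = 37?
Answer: -354240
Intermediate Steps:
H = -29 (H = 8 - 1*37 = 8 - 37 = -29)
d = 11 (d = -2 + 13 = 11)
(((H + d)*(-16 - 25))*(-40))*P = (((-29 + 11)*(-16 - 25))*(-40))*12 = (-18*(-41)*(-40))*12 = (738*(-40))*12 = -29520*12 = -354240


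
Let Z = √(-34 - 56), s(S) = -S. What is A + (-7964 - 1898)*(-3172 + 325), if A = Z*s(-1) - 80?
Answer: 28077034 + 3*I*√10 ≈ 2.8077e+7 + 9.4868*I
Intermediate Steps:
Z = 3*I*√10 (Z = √(-90) = 3*I*√10 ≈ 9.4868*I)
A = -80 + 3*I*√10 (A = (3*I*√10)*(-1*(-1)) - 80 = (3*I*√10)*1 - 80 = 3*I*√10 - 80 = -80 + 3*I*√10 ≈ -80.0 + 9.4868*I)
A + (-7964 - 1898)*(-3172 + 325) = (-80 + 3*I*√10) + (-7964 - 1898)*(-3172 + 325) = (-80 + 3*I*√10) - 9862*(-2847) = (-80 + 3*I*√10) + 28077114 = 28077034 + 3*I*√10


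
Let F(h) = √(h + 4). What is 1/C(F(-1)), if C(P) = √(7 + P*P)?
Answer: √10/10 ≈ 0.31623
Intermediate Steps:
F(h) = √(4 + h)
C(P) = √(7 + P²)
1/C(F(-1)) = 1/(√(7 + (√(4 - 1))²)) = 1/(√(7 + (√3)²)) = 1/(√(7 + 3)) = 1/(√10) = √10/10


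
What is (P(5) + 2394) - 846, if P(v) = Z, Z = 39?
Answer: 1587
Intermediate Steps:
P(v) = 39
(P(5) + 2394) - 846 = (39 + 2394) - 846 = 2433 - 846 = 1587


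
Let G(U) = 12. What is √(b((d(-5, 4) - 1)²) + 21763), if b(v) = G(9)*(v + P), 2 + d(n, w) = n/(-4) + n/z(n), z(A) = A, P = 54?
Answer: √89671/2 ≈ 149.73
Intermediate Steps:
d(n, w) = -1 - n/4 (d(n, w) = -2 + (n/(-4) + n/n) = -2 + (n*(-¼) + 1) = -2 + (-n/4 + 1) = -2 + (1 - n/4) = -1 - n/4)
b(v) = 648 + 12*v (b(v) = 12*(v + 54) = 12*(54 + v) = 648 + 12*v)
√(b((d(-5, 4) - 1)²) + 21763) = √((648 + 12*((-1 - ¼*(-5)) - 1)²) + 21763) = √((648 + 12*((-1 + 5/4) - 1)²) + 21763) = √((648 + 12*(¼ - 1)²) + 21763) = √((648 + 12*(-¾)²) + 21763) = √((648 + 12*(9/16)) + 21763) = √((648 + 27/4) + 21763) = √(2619/4 + 21763) = √(89671/4) = √89671/2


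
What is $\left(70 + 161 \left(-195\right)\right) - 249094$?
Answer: $-280419$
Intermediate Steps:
$\left(70 + 161 \left(-195\right)\right) - 249094 = \left(70 - 31395\right) - 249094 = -31325 - 249094 = -280419$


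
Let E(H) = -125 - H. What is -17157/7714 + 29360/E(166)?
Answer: -1740419/16878 ≈ -103.12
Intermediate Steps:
-17157/7714 + 29360/E(166) = -17157/7714 + 29360/(-125 - 1*166) = -17157*1/7714 + 29360/(-125 - 166) = -129/58 + 29360/(-291) = -129/58 + 29360*(-1/291) = -129/58 - 29360/291 = -1740419/16878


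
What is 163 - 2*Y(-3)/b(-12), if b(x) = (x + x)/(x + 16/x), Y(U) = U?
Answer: 499/3 ≈ 166.33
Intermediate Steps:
b(x) = 2*x/(x + 16/x) (b(x) = (2*x)/(x + 16/x) = 2*x/(x + 16/x))
163 - 2*Y(-3)/b(-12) = 163 - 2*(-3)/(2*(-12)²/(16 + (-12)²)) = 163 - (-6)/(2*144/(16 + 144)) = 163 - (-6)/(2*144/160) = 163 - (-6)/(2*144*(1/160)) = 163 - (-6)/9/5 = 163 - (-6)*5/9 = 163 - 1*(-10/3) = 163 + 10/3 = 499/3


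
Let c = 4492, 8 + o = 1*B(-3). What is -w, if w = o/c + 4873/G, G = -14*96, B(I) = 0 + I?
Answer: 5476075/1509312 ≈ 3.6282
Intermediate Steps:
B(I) = I
o = -11 (o = -8 + 1*(-3) = -8 - 3 = -11)
G = -1344
w = -5476075/1509312 (w = -11/4492 + 4873/(-1344) = -11*1/4492 + 4873*(-1/1344) = -11/4492 - 4873/1344 = -5476075/1509312 ≈ -3.6282)
-w = -1*(-5476075/1509312) = 5476075/1509312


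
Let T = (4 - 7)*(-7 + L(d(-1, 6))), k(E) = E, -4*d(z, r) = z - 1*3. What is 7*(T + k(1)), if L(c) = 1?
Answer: 133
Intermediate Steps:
d(z, r) = 3/4 - z/4 (d(z, r) = -(z - 1*3)/4 = -(z - 3)/4 = -(-3 + z)/4 = 3/4 - z/4)
T = 18 (T = (4 - 7)*(-7 + 1) = -3*(-6) = 18)
7*(T + k(1)) = 7*(18 + 1) = 7*19 = 133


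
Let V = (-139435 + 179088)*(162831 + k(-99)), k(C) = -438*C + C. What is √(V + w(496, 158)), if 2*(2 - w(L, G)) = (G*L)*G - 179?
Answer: √32664217606/2 ≈ 90366.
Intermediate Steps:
w(L, G) = 183/2 - L*G²/2 (w(L, G) = 2 - ((G*L)*G - 179)/2 = 2 - (L*G² - 179)/2 = 2 - (-179 + L*G²)/2 = 2 + (179/2 - L*G²/2) = 183/2 - L*G²/2)
k(C) = -437*C
V = 8172245382 (V = (-139435 + 179088)*(162831 - 437*(-99)) = 39653*(162831 + 43263) = 39653*206094 = 8172245382)
√(V + w(496, 158)) = √(8172245382 + (183/2 - ½*496*158²)) = √(8172245382 + (183/2 - ½*496*24964)) = √(8172245382 + (183/2 - 6191072)) = √(8172245382 - 12381961/2) = √(16332108803/2) = √32664217606/2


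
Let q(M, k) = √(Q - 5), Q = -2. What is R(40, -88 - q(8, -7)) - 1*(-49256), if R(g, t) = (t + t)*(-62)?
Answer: 60168 + 124*I*√7 ≈ 60168.0 + 328.07*I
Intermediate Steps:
q(M, k) = I*√7 (q(M, k) = √(-2 - 5) = √(-7) = I*√7)
R(g, t) = -124*t (R(g, t) = (2*t)*(-62) = -124*t)
R(40, -88 - q(8, -7)) - 1*(-49256) = -124*(-88 - I*√7) - 1*(-49256) = -124*(-88 - I*√7) + 49256 = (10912 + 124*I*√7) + 49256 = 60168 + 124*I*√7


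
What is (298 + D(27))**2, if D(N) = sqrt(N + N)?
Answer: 88858 + 1788*sqrt(6) ≈ 93238.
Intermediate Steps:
D(N) = sqrt(2)*sqrt(N) (D(N) = sqrt(2*N) = sqrt(2)*sqrt(N))
(298 + D(27))**2 = (298 + sqrt(2)*sqrt(27))**2 = (298 + sqrt(2)*(3*sqrt(3)))**2 = (298 + 3*sqrt(6))**2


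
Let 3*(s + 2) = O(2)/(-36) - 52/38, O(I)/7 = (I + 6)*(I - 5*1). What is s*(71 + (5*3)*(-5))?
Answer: 616/171 ≈ 3.6023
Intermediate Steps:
O(I) = 7*(-5 + I)*(6 + I) (O(I) = 7*((I + 6)*(I - 5*1)) = 7*((6 + I)*(I - 5)) = 7*((6 + I)*(-5 + I)) = 7*((-5 + I)*(6 + I)) = 7*(-5 + I)*(6 + I))
s = -154/171 (s = -2 + ((-210 + 7*2 + 7*2²)/(-36) - 52/38)/3 = -2 + ((-210 + 14 + 7*4)*(-1/36) - 52*1/38)/3 = -2 + ((-210 + 14 + 28)*(-1/36) - 26/19)/3 = -2 + (-168*(-1/36) - 26/19)/3 = -2 + (14/3 - 26/19)/3 = -2 + (⅓)*(188/57) = -2 + 188/171 = -154/171 ≈ -0.90059)
s*(71 + (5*3)*(-5)) = -154*(71 + (5*3)*(-5))/171 = -154*(71 + 15*(-5))/171 = -154*(71 - 75)/171 = -154/171*(-4) = 616/171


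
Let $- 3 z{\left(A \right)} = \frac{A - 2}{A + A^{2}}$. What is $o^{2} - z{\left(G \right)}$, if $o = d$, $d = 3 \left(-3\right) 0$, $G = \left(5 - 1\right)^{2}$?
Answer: $\frac{7}{408} \approx 0.017157$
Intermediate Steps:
$G = 16$ ($G = 4^{2} = 16$)
$z{\left(A \right)} = - \frac{-2 + A}{3 \left(A + A^{2}\right)}$ ($z{\left(A \right)} = - \frac{\left(A - 2\right) \frac{1}{A + A^{2}}}{3} = - \frac{\left(-2 + A\right) \frac{1}{A + A^{2}}}{3} = - \frac{\frac{1}{A + A^{2}} \left(-2 + A\right)}{3} = - \frac{-2 + A}{3 \left(A + A^{2}\right)}$)
$d = 0$ ($d = \left(-9\right) 0 = 0$)
$o = 0$
$o^{2} - z{\left(G \right)} = 0^{2} - \frac{2 - 16}{3 \cdot 16 \left(1 + 16\right)} = 0 - \frac{1}{3} \cdot \frac{1}{16} \cdot \frac{1}{17} \left(2 - 16\right) = 0 - \frac{1}{3} \cdot \frac{1}{16} \cdot \frac{1}{17} \left(-14\right) = 0 - - \frac{7}{408} = 0 + \frac{7}{408} = \frac{7}{408}$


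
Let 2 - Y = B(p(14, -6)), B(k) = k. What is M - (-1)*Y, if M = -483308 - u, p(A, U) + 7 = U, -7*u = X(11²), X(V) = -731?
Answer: -3383782/7 ≈ -4.8340e+5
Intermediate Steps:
u = 731/7 (u = -⅐*(-731) = 731/7 ≈ 104.43)
p(A, U) = -7 + U
Y = 15 (Y = 2 - (-7 - 6) = 2 - 1*(-13) = 2 + 13 = 15)
M = -3383887/7 (M = -483308 - 1*731/7 = -483308 - 731/7 = -3383887/7 ≈ -4.8341e+5)
M - (-1)*Y = -3383887/7 - (-1)*15 = -3383887/7 - 1*(-15) = -3383887/7 + 15 = -3383782/7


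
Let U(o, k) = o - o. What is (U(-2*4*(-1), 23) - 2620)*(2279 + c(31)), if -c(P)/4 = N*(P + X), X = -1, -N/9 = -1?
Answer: -3141380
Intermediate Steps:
N = 9 (N = -9*(-1) = 9)
c(P) = 36 - 36*P (c(P) = -36*(P - 1) = -36*(-1 + P) = -4*(-9 + 9*P) = 36 - 36*P)
U(o, k) = 0
(U(-2*4*(-1), 23) - 2620)*(2279 + c(31)) = (0 - 2620)*(2279 + (36 - 36*31)) = -2620*(2279 + (36 - 1116)) = -2620*(2279 - 1080) = -2620*1199 = -3141380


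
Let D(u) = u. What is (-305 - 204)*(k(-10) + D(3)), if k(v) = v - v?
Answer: -1527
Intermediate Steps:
k(v) = 0
(-305 - 204)*(k(-10) + D(3)) = (-305 - 204)*(0 + 3) = -509*3 = -1527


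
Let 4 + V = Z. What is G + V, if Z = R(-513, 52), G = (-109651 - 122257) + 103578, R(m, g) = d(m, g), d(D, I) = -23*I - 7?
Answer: -129537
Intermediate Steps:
d(D, I) = -7 - 23*I
R(m, g) = -7 - 23*g
G = -128330 (G = -231908 + 103578 = -128330)
Z = -1203 (Z = -7 - 23*52 = -7 - 1196 = -1203)
V = -1207 (V = -4 - 1203 = -1207)
G + V = -128330 - 1207 = -129537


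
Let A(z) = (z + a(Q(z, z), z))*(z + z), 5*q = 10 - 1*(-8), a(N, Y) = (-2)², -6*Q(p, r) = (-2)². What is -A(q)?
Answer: -1368/25 ≈ -54.720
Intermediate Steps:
Q(p, r) = -⅔ (Q(p, r) = -⅙*(-2)² = -⅙*4 = -⅔)
a(N, Y) = 4
q = 18/5 (q = (10 - 1*(-8))/5 = (10 + 8)/5 = (⅕)*18 = 18/5 ≈ 3.6000)
A(z) = 2*z*(4 + z) (A(z) = (z + 4)*(z + z) = (4 + z)*(2*z) = 2*z*(4 + z))
-A(q) = -2*18*(4 + 18/5)/5 = -2*18*38/(5*5) = -1*1368/25 = -1368/25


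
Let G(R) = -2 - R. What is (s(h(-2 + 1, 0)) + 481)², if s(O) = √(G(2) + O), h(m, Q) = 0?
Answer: 231357 + 1924*I ≈ 2.3136e+5 + 1924.0*I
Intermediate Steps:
s(O) = √(-4 + O) (s(O) = √((-2 - 1*2) + O) = √((-2 - 2) + O) = √(-4 + O))
(s(h(-2 + 1, 0)) + 481)² = (√(-4 + 0) + 481)² = (√(-4) + 481)² = (2*I + 481)² = (481 + 2*I)²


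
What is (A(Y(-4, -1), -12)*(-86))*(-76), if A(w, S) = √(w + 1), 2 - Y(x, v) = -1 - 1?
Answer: 6536*√5 ≈ 14615.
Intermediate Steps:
Y(x, v) = 4 (Y(x, v) = 2 - (-1 - 1) = 2 - 1*(-2) = 2 + 2 = 4)
A(w, S) = √(1 + w)
(A(Y(-4, -1), -12)*(-86))*(-76) = (√(1 + 4)*(-86))*(-76) = (√5*(-86))*(-76) = -86*√5*(-76) = 6536*√5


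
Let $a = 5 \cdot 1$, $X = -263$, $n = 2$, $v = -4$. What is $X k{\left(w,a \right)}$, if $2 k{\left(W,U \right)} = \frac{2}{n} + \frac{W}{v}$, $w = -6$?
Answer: $- \frac{1315}{4} \approx -328.75$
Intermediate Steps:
$a = 5$
$k{\left(W,U \right)} = \frac{1}{2} - \frac{W}{8}$ ($k{\left(W,U \right)} = \frac{\frac{2}{2} + \frac{W}{-4}}{2} = \frac{2 \cdot \frac{1}{2} + W \left(- \frac{1}{4}\right)}{2} = \frac{1 - \frac{W}{4}}{2} = \frac{1}{2} - \frac{W}{8}$)
$X k{\left(w,a \right)} = - 263 \left(\frac{1}{2} - - \frac{3}{4}\right) = - 263 \left(\frac{1}{2} + \frac{3}{4}\right) = \left(-263\right) \frac{5}{4} = - \frac{1315}{4}$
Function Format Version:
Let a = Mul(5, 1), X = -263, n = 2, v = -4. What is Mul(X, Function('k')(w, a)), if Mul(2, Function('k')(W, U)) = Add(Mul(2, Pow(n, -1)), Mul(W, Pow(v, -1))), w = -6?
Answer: Rational(-1315, 4) ≈ -328.75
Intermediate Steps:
a = 5
Function('k')(W, U) = Add(Rational(1, 2), Mul(Rational(-1, 8), W)) (Function('k')(W, U) = Mul(Rational(1, 2), Add(Mul(2, Pow(2, -1)), Mul(W, Pow(-4, -1)))) = Mul(Rational(1, 2), Add(Mul(2, Rational(1, 2)), Mul(W, Rational(-1, 4)))) = Mul(Rational(1, 2), Add(1, Mul(Rational(-1, 4), W))) = Add(Rational(1, 2), Mul(Rational(-1, 8), W)))
Mul(X, Function('k')(w, a)) = Mul(-263, Add(Rational(1, 2), Mul(Rational(-1, 8), -6))) = Mul(-263, Add(Rational(1, 2), Rational(3, 4))) = Mul(-263, Rational(5, 4)) = Rational(-1315, 4)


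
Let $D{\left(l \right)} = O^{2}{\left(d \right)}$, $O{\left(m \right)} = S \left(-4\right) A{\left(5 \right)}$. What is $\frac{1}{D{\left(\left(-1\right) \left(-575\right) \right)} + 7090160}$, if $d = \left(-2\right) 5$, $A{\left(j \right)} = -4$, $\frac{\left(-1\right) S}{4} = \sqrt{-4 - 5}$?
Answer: $\frac{1}{7053296} \approx 1.4178 \cdot 10^{-7}$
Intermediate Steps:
$S = - 12 i$ ($S = - 4 \sqrt{-4 - 5} = - 4 \sqrt{-9} = - 4 \cdot 3 i = - 12 i \approx - 12.0 i$)
$d = -10$
$O{\left(m \right)} = - 192 i$ ($O{\left(m \right)} = - 12 i \left(-4\right) \left(-4\right) = 48 i \left(-4\right) = - 192 i$)
$D{\left(l \right)} = -36864$ ($D{\left(l \right)} = \left(- 192 i\right)^{2} = -36864$)
$\frac{1}{D{\left(\left(-1\right) \left(-575\right) \right)} + 7090160} = \frac{1}{-36864 + 7090160} = \frac{1}{7053296}$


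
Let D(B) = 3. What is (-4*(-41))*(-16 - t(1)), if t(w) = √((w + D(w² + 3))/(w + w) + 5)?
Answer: -2624 - 164*√7 ≈ -3057.9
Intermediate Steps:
t(w) = √(5 + (3 + w)/(2*w)) (t(w) = √((w + 3)/(w + w) + 5) = √((3 + w)/((2*w)) + 5) = √((3 + w)*(1/(2*w)) + 5) = √((3 + w)/(2*w) + 5) = √(5 + (3 + w)/(2*w)))
(-4*(-41))*(-16 - t(1)) = (-4*(-41))*(-16 - √(22 + 6/1)/2) = 164*(-16 - √(22 + 6*1)/2) = 164*(-16 - √(22 + 6)/2) = 164*(-16 - √28/2) = 164*(-16 - 2*√7/2) = 164*(-16 - √7) = -2624 - 164*√7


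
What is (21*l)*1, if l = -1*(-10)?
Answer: 210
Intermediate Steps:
l = 10
(21*l)*1 = (21*10)*1 = 210*1 = 210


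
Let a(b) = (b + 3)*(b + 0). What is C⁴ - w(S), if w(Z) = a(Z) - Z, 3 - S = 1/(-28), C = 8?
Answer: 3199279/784 ≈ 4080.7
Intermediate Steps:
S = 85/28 (S = 3 - 1/(-28) = 3 - 1*(-1/28) = 3 + 1/28 = 85/28 ≈ 3.0357)
a(b) = b*(3 + b) (a(b) = (3 + b)*b = b*(3 + b))
w(Z) = -Z + Z*(3 + Z) (w(Z) = Z*(3 + Z) - Z = -Z + Z*(3 + Z))
C⁴ - w(S) = 8⁴ - 85*(2 + 85/28)/28 = 4096 - 85*141/(28*28) = 4096 - 1*11985/784 = 4096 - 11985/784 = 3199279/784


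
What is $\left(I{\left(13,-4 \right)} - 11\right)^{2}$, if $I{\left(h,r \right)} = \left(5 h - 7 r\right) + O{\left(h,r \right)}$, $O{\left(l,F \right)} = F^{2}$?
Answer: $9604$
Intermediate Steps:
$I{\left(h,r \right)} = r^{2} - 7 r + 5 h$ ($I{\left(h,r \right)} = \left(5 h - 7 r\right) + r^{2} = \left(- 7 r + 5 h\right) + r^{2} = r^{2} - 7 r + 5 h$)
$\left(I{\left(13,-4 \right)} - 11\right)^{2} = \left(\left(\left(-4\right)^{2} - -28 + 5 \cdot 13\right) - 11\right)^{2} = \left(\left(16 + 28 + 65\right) - 11\right)^{2} = \left(109 - 11\right)^{2} = 98^{2} = 9604$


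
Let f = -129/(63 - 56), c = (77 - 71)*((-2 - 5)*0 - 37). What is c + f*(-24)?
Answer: 1542/7 ≈ 220.29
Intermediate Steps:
c = -222 (c = 6*(-7*0 - 37) = 6*(0 - 37) = 6*(-37) = -222)
f = -129/7 ≈ -18.429
c + f*(-24) = -222 - 129/7*(-24) = -222 + 3096/7 = 1542/7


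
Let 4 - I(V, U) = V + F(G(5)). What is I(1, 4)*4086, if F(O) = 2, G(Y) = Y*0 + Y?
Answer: 4086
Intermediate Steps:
G(Y) = Y (G(Y) = 0 + Y = Y)
I(V, U) = 2 - V (I(V, U) = 4 - (V + 2) = 4 - (2 + V) = 4 + (-2 - V) = 2 - V)
I(1, 4)*4086 = (2 - 1*1)*4086 = (2 - 1)*4086 = 1*4086 = 4086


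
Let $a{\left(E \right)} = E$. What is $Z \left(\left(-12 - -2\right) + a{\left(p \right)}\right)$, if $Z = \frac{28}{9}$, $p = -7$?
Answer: $- \frac{476}{9} \approx -52.889$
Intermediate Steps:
$Z = \frac{28}{9}$ ($Z = 28 \cdot \frac{1}{9} = \frac{28}{9} \approx 3.1111$)
$Z \left(\left(-12 - -2\right) + a{\left(p \right)}\right) = \frac{28 \left(\left(-12 - -2\right) - 7\right)}{9} = \frac{28 \left(\left(-12 + 2\right) - 7\right)}{9} = \frac{28 \left(-10 - 7\right)}{9} = \frac{28}{9} \left(-17\right) = - \frac{476}{9}$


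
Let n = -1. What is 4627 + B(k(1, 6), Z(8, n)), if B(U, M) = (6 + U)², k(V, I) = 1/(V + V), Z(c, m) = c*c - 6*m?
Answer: 18677/4 ≈ 4669.3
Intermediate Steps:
Z(c, m) = c² - 6*m
k(V, I) = 1/(2*V)
4627 + B(k(1, 6), Z(8, n)) = 4627 + (6 + (½)/1)² = 4627 + (6 + (½)*1)² = 4627 + (6 + ½)² = 4627 + (13/2)² = 4627 + 169/4 = 18677/4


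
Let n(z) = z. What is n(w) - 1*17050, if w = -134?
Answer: -17184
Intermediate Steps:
n(w) - 1*17050 = -134 - 1*17050 = -134 - 17050 = -17184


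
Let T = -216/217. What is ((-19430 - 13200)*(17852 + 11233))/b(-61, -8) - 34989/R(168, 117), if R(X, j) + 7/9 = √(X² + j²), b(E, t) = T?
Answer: 29131451999453587/30554136 - 8502327*√4657/3394904 ≈ 9.5344e+8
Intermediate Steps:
T = -216/217 (T = -216*1/217 = -216/217 ≈ -0.99539)
b(E, t) = -216/217
R(X, j) = -7/9 + √(X² + j²)
((-19430 - 13200)*(17852 + 11233))/b(-61, -8) - 34989/R(168, 117) = ((-19430 - 13200)*(17852 + 11233))/(-216/217) - 34989/(-7/9 + √(168² + 117²)) = -32630*29085*(-217/216) - 34989/(-7/9 + √(28224 + 13689)) = -949043550*(-217/216) - 34989/(-7/9 + √41913) = 34323741725/36 - 34989/(-7/9 + 3*√4657)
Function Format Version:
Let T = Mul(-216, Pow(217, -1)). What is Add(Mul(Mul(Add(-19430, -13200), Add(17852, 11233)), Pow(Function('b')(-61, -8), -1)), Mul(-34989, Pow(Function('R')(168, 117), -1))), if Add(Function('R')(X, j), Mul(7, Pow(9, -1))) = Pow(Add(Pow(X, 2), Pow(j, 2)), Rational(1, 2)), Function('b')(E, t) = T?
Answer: Add(Rational(29131451999453587, 30554136), Mul(Rational(-8502327, 3394904), Pow(4657, Rational(1, 2)))) ≈ 9.5344e+8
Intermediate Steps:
T = Rational(-216, 217) (T = Mul(-216, Rational(1, 217)) = Rational(-216, 217) ≈ -0.99539)
Function('b')(E, t) = Rational(-216, 217)
Function('R')(X, j) = Add(Rational(-7, 9), Pow(Add(Pow(X, 2), Pow(j, 2)), Rational(1, 2)))
Add(Mul(Mul(Add(-19430, -13200), Add(17852, 11233)), Pow(Function('b')(-61, -8), -1)), Mul(-34989, Pow(Function('R')(168, 117), -1))) = Add(Mul(Mul(Add(-19430, -13200), Add(17852, 11233)), Pow(Rational(-216, 217), -1)), Mul(-34989, Pow(Add(Rational(-7, 9), Pow(Add(Pow(168, 2), Pow(117, 2)), Rational(1, 2))), -1))) = Add(Mul(Mul(-32630, 29085), Rational(-217, 216)), Mul(-34989, Pow(Add(Rational(-7, 9), Pow(Add(28224, 13689), Rational(1, 2))), -1))) = Add(Mul(-949043550, Rational(-217, 216)), Mul(-34989, Pow(Add(Rational(-7, 9), Pow(41913, Rational(1, 2))), -1))) = Add(Rational(34323741725, 36), Mul(-34989, Pow(Add(Rational(-7, 9), Mul(3, Pow(4657, Rational(1, 2)))), -1)))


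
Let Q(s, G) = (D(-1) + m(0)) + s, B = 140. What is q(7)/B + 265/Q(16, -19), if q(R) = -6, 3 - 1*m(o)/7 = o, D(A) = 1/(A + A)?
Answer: 36881/5110 ≈ 7.2174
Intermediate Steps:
D(A) = 1/(2*A)
m(o) = 21 - 7*o
Q(s, G) = 41/2 + s (Q(s, G) = ((½)/(-1) + (21 - 7*0)) + s = ((½)*(-1) + (21 + 0)) + s = (-½ + 21) + s = 41/2 + s)
q(7)/B + 265/Q(16, -19) = -6/140 + 265/(41/2 + 16) = -6*1/140 + 265/(73/2) = -3/70 + 265*(2/73) = -3/70 + 530/73 = 36881/5110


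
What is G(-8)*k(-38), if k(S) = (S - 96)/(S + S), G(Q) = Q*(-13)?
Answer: 3484/19 ≈ 183.37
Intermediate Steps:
G(Q) = -13*Q
k(S) = (-96 + S)/(2*S) (k(S) = (-96 + S)/((2*S)) = (-96 + S)*(1/(2*S)) = (-96 + S)/(2*S))
G(-8)*k(-38) = (-13*(-8))*((½)*(-96 - 38)/(-38)) = 104*((½)*(-1/38)*(-134)) = 104*(67/38) = 3484/19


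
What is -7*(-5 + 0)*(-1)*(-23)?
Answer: 805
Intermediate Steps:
-7*(-5 + 0)*(-1)*(-23) = -(-35)*(-1)*(-23) = -7*5*(-23) = -35*(-23) = 805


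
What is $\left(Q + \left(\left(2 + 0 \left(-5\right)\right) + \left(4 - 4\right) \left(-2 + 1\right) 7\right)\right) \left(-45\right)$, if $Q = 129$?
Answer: $-5895$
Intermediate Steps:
$\left(Q + \left(\left(2 + 0 \left(-5\right)\right) + \left(4 - 4\right) \left(-2 + 1\right) 7\right)\right) \left(-45\right) = \left(129 + \left(\left(2 + 0 \left(-5\right)\right) + \left(4 - 4\right) \left(-2 + 1\right) 7\right)\right) \left(-45\right) = \left(129 + \left(\left(2 + 0\right) + 0 \left(-1\right) 7\right)\right) \left(-45\right) = \left(129 + \left(2 + 0 \cdot 7\right)\right) \left(-45\right) = \left(129 + \left(2 + 0\right)\right) \left(-45\right) = \left(129 + 2\right) \left(-45\right) = 131 \left(-45\right) = -5895$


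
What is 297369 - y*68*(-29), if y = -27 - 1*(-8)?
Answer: 259901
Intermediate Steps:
y = -19 (y = -27 + 8 = -19)
297369 - y*68*(-29) = 297369 - (-19*68)*(-29) = 297369 - (-1292)*(-29) = 297369 - 1*37468 = 297369 - 37468 = 259901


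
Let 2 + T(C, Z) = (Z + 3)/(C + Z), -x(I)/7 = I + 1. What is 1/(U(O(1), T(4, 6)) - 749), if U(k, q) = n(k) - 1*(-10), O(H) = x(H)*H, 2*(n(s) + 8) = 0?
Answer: -1/747 ≈ -0.0013387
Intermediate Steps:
x(I) = -7 - 7*I (x(I) = -7*(I + 1) = -7*(1 + I) = -7 - 7*I)
n(s) = -8 (n(s) = -8 + (½)*0 = -8 + 0 = -8)
O(H) = H*(-7 - 7*H) (O(H) = (-7 - 7*H)*H = H*(-7 - 7*H))
T(C, Z) = -2 + (3 + Z)/(C + Z) (T(C, Z) = -2 + (Z + 3)/(C + Z) = -2 + (3 + Z)/(C + Z))
U(k, q) = 2 (U(k, q) = -8 - 1*(-10) = -8 + 10 = 2)
1/(U(O(1), T(4, 6)) - 749) = 1/(2 - 749) = 1/(-747) = -1/747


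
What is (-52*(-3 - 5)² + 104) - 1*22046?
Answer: -25270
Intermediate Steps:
(-52*(-3 - 5)² + 104) - 1*22046 = (-52*(-8)² + 104) - 22046 = (-52*64 + 104) - 22046 = (-3328 + 104) - 22046 = -3224 - 22046 = -25270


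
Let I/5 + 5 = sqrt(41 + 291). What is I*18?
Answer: -450 + 180*sqrt(83) ≈ 1189.9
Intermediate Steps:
I = -25 + 10*sqrt(83) (I = -25 + 5*sqrt(41 + 291) = -25 + 5*sqrt(332) = -25 + 5*(2*sqrt(83)) = -25 + 10*sqrt(83) ≈ 66.104)
I*18 = (-25 + 10*sqrt(83))*18 = -450 + 180*sqrt(83)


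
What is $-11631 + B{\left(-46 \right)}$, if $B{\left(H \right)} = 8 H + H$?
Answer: $-12045$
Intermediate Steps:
$B{\left(H \right)} = 9 H$
$-11631 + B{\left(-46 \right)} = -11631 + 9 \left(-46\right) = -11631 - 414 = -12045$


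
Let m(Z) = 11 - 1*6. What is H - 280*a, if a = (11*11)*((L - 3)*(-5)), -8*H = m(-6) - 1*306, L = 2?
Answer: -1354899/8 ≈ -1.6936e+5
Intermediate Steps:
m(Z) = 5 (m(Z) = 11 - 6 = 5)
H = 301/8 (H = -(5 - 1*306)/8 = -(5 - 306)/8 = -1/8*(-301) = 301/8 ≈ 37.625)
a = 605 (a = (11*11)*((2 - 3)*(-5)) = 121*(-1*(-5)) = 121*5 = 605)
H - 280*a = 301/8 - 280*605 = 301/8 - 169400 = -1354899/8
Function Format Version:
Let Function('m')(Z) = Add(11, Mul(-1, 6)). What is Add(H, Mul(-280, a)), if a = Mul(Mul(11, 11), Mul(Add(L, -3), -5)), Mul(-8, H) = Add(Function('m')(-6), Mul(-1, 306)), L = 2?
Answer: Rational(-1354899, 8) ≈ -1.6936e+5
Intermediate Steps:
Function('m')(Z) = 5 (Function('m')(Z) = Add(11, -6) = 5)
H = Rational(301, 8) (H = Mul(Rational(-1, 8), Add(5, Mul(-1, 306))) = Mul(Rational(-1, 8), Add(5, -306)) = Mul(Rational(-1, 8), -301) = Rational(301, 8) ≈ 37.625)
a = 605 (a = Mul(Mul(11, 11), Mul(Add(2, -3), -5)) = Mul(121, Mul(-1, -5)) = Mul(121, 5) = 605)
Add(H, Mul(-280, a)) = Add(Rational(301, 8), Mul(-280, 605)) = Add(Rational(301, 8), -169400) = Rational(-1354899, 8)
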